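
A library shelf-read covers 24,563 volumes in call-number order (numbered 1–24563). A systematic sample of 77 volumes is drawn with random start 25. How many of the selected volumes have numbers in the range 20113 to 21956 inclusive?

6

k = 24563/77 = 319
First selection ≥ 20113: 25 + ⌈(20113−25)/319⌉·319 = 25 + 63×319 = 20122
Last selection ≤ 21956: 25 + ⌊(21956−25)/319⌋·319 = 25 + 68×319 = 21717
Count = 68 − 63 + 1 = 6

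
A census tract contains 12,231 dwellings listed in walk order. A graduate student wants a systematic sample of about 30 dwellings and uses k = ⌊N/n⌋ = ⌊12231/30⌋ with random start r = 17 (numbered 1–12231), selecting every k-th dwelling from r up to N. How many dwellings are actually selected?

31

k = ⌊12231/30⌋ = 407
Achieved size = ⌊(12231 − 17)/407⌋ + 1 = ⌊12214/407⌋ + 1 = 30 + 1 = 31
(last selection: 17 + 30×407 = 12227 ≤ 12231; next would be 12634 > 12231)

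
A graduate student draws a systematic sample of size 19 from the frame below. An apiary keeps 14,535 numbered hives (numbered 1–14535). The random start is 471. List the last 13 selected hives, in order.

5061, 5826, 6591, 7356, 8121, 8886, 9651, 10416, 11181, 11946, 12711, 13476, 14241

k = N/n = 14535/19 = 765
7th selection = 471 + 6×765 = 5061
8th: 5061 + 765 = 5826
9th: 5826 + 765 = 6591
10th: 6591 + 765 = 7356
11th: 7356 + 765 = 8121
12th: 8121 + 765 = 8886
13th: 8886 + 765 = 9651
14th: 9651 + 765 = 10416
15th: 10416 + 765 = 11181
16th: 11181 + 765 = 11946
17th: 11946 + 765 = 12711
18th: 12711 + 765 = 13476
19th: 13476 + 765 = 14241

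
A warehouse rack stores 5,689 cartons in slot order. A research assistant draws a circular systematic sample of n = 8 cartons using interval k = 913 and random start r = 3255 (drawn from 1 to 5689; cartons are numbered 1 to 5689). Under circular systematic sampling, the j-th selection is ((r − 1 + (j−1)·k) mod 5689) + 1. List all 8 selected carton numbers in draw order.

3255, 4168, 5081, 305, 1218, 2131, 3044, 3957

Selection 1: 3255
Selection 2: 3255 + 913 = 4168
Selection 3: 4168 + 913 = 5081
Selection 4: 5081 + 913 = 5994 → 5994 − 5689 = 305
Selection 5: 305 + 913 = 1218
Selection 6: 1218 + 913 = 2131
Selection 7: 2131 + 913 = 3044
Selection 8: 3044 + 913 = 3957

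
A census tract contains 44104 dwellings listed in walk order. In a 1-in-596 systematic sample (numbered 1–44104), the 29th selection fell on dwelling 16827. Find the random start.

k = 596
r = 16827 − (29−1)×596 = 16827 − 16688 = 139

139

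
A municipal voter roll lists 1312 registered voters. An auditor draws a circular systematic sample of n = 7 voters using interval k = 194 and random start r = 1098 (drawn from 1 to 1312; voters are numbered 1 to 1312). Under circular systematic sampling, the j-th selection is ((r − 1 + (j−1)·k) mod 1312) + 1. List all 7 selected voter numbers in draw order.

Selection 1: 1098
Selection 2: 1098 + 194 = 1292
Selection 3: 1292 + 194 = 1486 → 1486 − 1312 = 174
Selection 4: 174 + 194 = 368
Selection 5: 368 + 194 = 562
Selection 6: 562 + 194 = 756
Selection 7: 756 + 194 = 950

1098, 1292, 174, 368, 562, 756, 950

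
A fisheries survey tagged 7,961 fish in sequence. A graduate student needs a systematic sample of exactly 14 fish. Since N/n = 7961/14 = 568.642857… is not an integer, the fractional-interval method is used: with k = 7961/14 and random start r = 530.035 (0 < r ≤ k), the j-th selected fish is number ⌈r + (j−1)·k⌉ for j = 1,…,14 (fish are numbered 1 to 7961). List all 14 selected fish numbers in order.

531, 1099, 1668, 2236, 2805, 3374, 3942, 4511, 5080, 5648, 6217, 6786, 7354, 7923

j=1: r + 0k = 530.035 → ⌈·⌉ = 531
j=2: r + 1k = 1098.677857… → ⌈·⌉ = 1099
j=3: r + 2k = 1667.320714… → ⌈·⌉ = 1668
j=4: r + 3k = 2235.963571… → ⌈·⌉ = 2236
j=5: r + 4k = 2804.606428… → ⌈·⌉ = 2805
j=6: r + 5k = 3373.249285… → ⌈·⌉ = 3374
j=7: r + 6k = 3941.892142… → ⌈·⌉ = 3942
j=8: r + 7k = 4510.535 → ⌈·⌉ = 4511
j=9: r + 8k = 5079.177857… → ⌈·⌉ = 5080
j=10: r + 9k = 5647.820714… → ⌈·⌉ = 5648
j=11: r + 10k = 6216.463571… → ⌈·⌉ = 6217
j=12: r + 11k = 6785.106428… → ⌈·⌉ = 6786
j=13: r + 12k = 7353.749285… → ⌈·⌉ = 7354
j=14: r + 13k = 7922.392142… → ⌈·⌉ = 7923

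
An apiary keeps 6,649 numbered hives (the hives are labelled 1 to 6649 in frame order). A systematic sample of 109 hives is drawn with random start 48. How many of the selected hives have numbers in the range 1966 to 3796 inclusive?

30

k = 6649/109 = 61
First selection ≥ 1966: 48 + ⌈(1966−48)/61⌉·61 = 48 + 32×61 = 2000
Last selection ≤ 3796: 48 + ⌊(3796−48)/61⌋·61 = 48 + 61×61 = 3769
Count = 61 − 32 + 1 = 30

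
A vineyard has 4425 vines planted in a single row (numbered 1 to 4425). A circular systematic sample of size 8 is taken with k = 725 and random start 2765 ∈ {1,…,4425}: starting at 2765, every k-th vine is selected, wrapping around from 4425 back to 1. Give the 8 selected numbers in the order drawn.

Selection 1: 2765
Selection 2: 2765 + 725 = 3490
Selection 3: 3490 + 725 = 4215
Selection 4: 4215 + 725 = 4940 → 4940 − 4425 = 515
Selection 5: 515 + 725 = 1240
Selection 6: 1240 + 725 = 1965
Selection 7: 1965 + 725 = 2690
Selection 8: 2690 + 725 = 3415

2765, 3490, 4215, 515, 1240, 1965, 2690, 3415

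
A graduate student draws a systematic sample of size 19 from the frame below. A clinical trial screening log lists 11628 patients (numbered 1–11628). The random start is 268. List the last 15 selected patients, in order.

k = N/n = 11628/19 = 612
5th selection = 268 + 4×612 = 2716
6th: 2716 + 612 = 3328
7th: 3328 + 612 = 3940
8th: 3940 + 612 = 4552
9th: 4552 + 612 = 5164
10th: 5164 + 612 = 5776
11th: 5776 + 612 = 6388
12th: 6388 + 612 = 7000
13th: 7000 + 612 = 7612
14th: 7612 + 612 = 8224
15th: 8224 + 612 = 8836
16th: 8836 + 612 = 9448
17th: 9448 + 612 = 10060
18th: 10060 + 612 = 10672
19th: 10672 + 612 = 11284

2716, 3328, 3940, 4552, 5164, 5776, 6388, 7000, 7612, 8224, 8836, 9448, 10060, 10672, 11284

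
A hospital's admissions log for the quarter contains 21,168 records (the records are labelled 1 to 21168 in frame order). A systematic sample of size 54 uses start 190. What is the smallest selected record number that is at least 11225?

11558

k = 21168/54 = 392
Steps past start: ⌈(11225 − 190)/392⌉ = ⌈11035/392⌉ = 29
Selected record: 190 + 29×392 = 11558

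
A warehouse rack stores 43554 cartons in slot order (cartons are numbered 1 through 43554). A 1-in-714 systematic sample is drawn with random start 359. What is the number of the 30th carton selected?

k = 714
30th selection = r + (30−1)·k = 359 + 29×714 = 359 + 20706 = 21065

21065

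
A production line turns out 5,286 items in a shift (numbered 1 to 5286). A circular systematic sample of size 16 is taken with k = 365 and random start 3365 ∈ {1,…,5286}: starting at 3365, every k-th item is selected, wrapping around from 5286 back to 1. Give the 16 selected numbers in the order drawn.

Selection 1: 3365
Selection 2: 3365 + 365 = 3730
Selection 3: 3730 + 365 = 4095
Selection 4: 4095 + 365 = 4460
Selection 5: 4460 + 365 = 4825
Selection 6: 4825 + 365 = 5190
Selection 7: 5190 + 365 = 5555 → 5555 − 5286 = 269
Selection 8: 269 + 365 = 634
Selection 9: 634 + 365 = 999
Selection 10: 999 + 365 = 1364
Selection 11: 1364 + 365 = 1729
Selection 12: 1729 + 365 = 2094
Selection 13: 2094 + 365 = 2459
Selection 14: 2459 + 365 = 2824
Selection 15: 2824 + 365 = 3189
Selection 16: 3189 + 365 = 3554

3365, 3730, 4095, 4460, 4825, 5190, 269, 634, 999, 1364, 1729, 2094, 2459, 2824, 3189, 3554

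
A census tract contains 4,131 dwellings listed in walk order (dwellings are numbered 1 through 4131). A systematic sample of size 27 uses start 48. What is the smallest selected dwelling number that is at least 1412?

1425

k = 4131/27 = 153
Steps past start: ⌈(1412 − 48)/153⌉ = ⌈1364/153⌉ = 9
Selected dwelling: 48 + 9×153 = 1425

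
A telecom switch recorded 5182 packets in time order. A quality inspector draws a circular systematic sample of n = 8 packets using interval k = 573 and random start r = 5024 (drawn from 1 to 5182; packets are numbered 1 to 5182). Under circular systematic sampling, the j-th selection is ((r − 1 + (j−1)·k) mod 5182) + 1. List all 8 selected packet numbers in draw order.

Selection 1: 5024
Selection 2: 5024 + 573 = 5597 → 5597 − 5182 = 415
Selection 3: 415 + 573 = 988
Selection 4: 988 + 573 = 1561
Selection 5: 1561 + 573 = 2134
Selection 6: 2134 + 573 = 2707
Selection 7: 2707 + 573 = 3280
Selection 8: 3280 + 573 = 3853

5024, 415, 988, 1561, 2134, 2707, 3280, 3853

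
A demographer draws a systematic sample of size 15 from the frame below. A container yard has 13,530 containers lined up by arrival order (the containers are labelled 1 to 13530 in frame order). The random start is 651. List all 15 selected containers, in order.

651, 1553, 2455, 3357, 4259, 5161, 6063, 6965, 7867, 8769, 9671, 10573, 11475, 12377, 13279

k = N/n = 13530/15 = 902
container 1: 651
container 2: 651 + 902 = 1553
container 3: 1553 + 902 = 2455
container 4: 2455 + 902 = 3357
container 5: 3357 + 902 = 4259
container 6: 4259 + 902 = 5161
container 7: 5161 + 902 = 6063
container 8: 6063 + 902 = 6965
container 9: 6965 + 902 = 7867
container 10: 7867 + 902 = 8769
container 11: 8769 + 902 = 9671
container 12: 9671 + 902 = 10573
container 13: 10573 + 902 = 11475
container 14: 11475 + 902 = 12377
container 15: 12377 + 902 = 13279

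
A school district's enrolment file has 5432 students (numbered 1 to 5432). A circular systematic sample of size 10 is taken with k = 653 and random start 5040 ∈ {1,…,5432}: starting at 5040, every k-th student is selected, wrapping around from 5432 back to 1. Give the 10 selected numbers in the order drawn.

Selection 1: 5040
Selection 2: 5040 + 653 = 5693 → 5693 − 5432 = 261
Selection 3: 261 + 653 = 914
Selection 4: 914 + 653 = 1567
Selection 5: 1567 + 653 = 2220
Selection 6: 2220 + 653 = 2873
Selection 7: 2873 + 653 = 3526
Selection 8: 3526 + 653 = 4179
Selection 9: 4179 + 653 = 4832
Selection 10: 4832 + 653 = 5485 → 5485 − 5432 = 53

5040, 261, 914, 1567, 2220, 2873, 3526, 4179, 4832, 53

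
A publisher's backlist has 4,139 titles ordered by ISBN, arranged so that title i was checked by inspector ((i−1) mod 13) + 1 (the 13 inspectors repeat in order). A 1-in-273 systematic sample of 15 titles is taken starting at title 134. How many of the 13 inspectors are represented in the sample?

1

Consecutive selections differ by k = 273, so their inspector numbers differ by 273 mod 13 = 0.
gcd(273, 13) = 13, so the sample visits 13/13 = 1 distinct residues mod 13.
Start 134 is inspector 4; the inspectors hit are 4.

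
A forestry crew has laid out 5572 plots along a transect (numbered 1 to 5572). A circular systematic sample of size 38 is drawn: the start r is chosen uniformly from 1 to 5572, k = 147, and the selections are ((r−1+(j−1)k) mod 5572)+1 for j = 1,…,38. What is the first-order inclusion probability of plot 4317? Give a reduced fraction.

19/2786

For each position j, as r ranges over 1…5572 the j-th selection hits every plot exactly once, so plot 4317 is selected for exactly 38 of the 5572 starts.
Inclusion probability = 38/5572 = 19/2786.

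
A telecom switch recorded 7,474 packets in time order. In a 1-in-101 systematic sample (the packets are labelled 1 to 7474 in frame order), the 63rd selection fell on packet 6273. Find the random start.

k = 101
r = 6273 − (63−1)×101 = 6273 − 6262 = 11

11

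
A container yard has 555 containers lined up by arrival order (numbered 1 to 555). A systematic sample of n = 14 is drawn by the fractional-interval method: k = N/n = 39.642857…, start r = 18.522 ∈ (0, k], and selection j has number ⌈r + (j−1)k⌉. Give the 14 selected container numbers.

19, 59, 98, 138, 178, 217, 257, 297, 336, 376, 415, 455, 495, 534

j=1: r + 0k = 18.522 → ⌈·⌉ = 19
j=2: r + 1k = 58.164857… → ⌈·⌉ = 59
j=3: r + 2k = 97.807714… → ⌈·⌉ = 98
j=4: r + 3k = 137.450571… → ⌈·⌉ = 138
j=5: r + 4k = 177.093428… → ⌈·⌉ = 178
j=6: r + 5k = 216.736285… → ⌈·⌉ = 217
j=7: r + 6k = 256.379142… → ⌈·⌉ = 257
j=8: r + 7k = 296.022 → ⌈·⌉ = 297
j=9: r + 8k = 335.664857… → ⌈·⌉ = 336
j=10: r + 9k = 375.307714… → ⌈·⌉ = 376
j=11: r + 10k = 414.950571… → ⌈·⌉ = 415
j=12: r + 11k = 454.593428… → ⌈·⌉ = 455
j=13: r + 12k = 494.236285… → ⌈·⌉ = 495
j=14: r + 13k = 533.879142… → ⌈·⌉ = 534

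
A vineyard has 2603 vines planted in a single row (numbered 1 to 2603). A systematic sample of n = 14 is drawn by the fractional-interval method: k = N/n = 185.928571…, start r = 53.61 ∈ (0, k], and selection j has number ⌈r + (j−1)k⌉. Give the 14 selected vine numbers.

54, 240, 426, 612, 798, 984, 1170, 1356, 1542, 1727, 1913, 2099, 2285, 2471

j=1: r + 0k = 53.61 → ⌈·⌉ = 54
j=2: r + 1k = 239.538571… → ⌈·⌉ = 240
j=3: r + 2k = 425.467142… → ⌈·⌉ = 426
j=4: r + 3k = 611.395714… → ⌈·⌉ = 612
j=5: r + 4k = 797.324285… → ⌈·⌉ = 798
j=6: r + 5k = 983.252857… → ⌈·⌉ = 984
j=7: r + 6k = 1169.181428… → ⌈·⌉ = 1170
j=8: r + 7k = 1355.11 → ⌈·⌉ = 1356
j=9: r + 8k = 1541.038571… → ⌈·⌉ = 1542
j=10: r + 9k = 1726.967142… → ⌈·⌉ = 1727
j=11: r + 10k = 1912.895714… → ⌈·⌉ = 1913
j=12: r + 11k = 2098.824285… → ⌈·⌉ = 2099
j=13: r + 12k = 2284.752857… → ⌈·⌉ = 2285
j=14: r + 13k = 2470.681428… → ⌈·⌉ = 2471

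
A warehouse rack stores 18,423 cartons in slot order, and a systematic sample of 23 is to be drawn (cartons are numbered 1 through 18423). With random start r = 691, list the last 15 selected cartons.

k = N/n = 18423/23 = 801
9th selection = 691 + 8×801 = 7099
10th: 7099 + 801 = 7900
11th: 7900 + 801 = 8701
12th: 8701 + 801 = 9502
13th: 9502 + 801 = 10303
14th: 10303 + 801 = 11104
15th: 11104 + 801 = 11905
16th: 11905 + 801 = 12706
17th: 12706 + 801 = 13507
18th: 13507 + 801 = 14308
19th: 14308 + 801 = 15109
20th: 15109 + 801 = 15910
21st: 15910 + 801 = 16711
22nd: 16711 + 801 = 17512
23rd: 17512 + 801 = 18313

7099, 7900, 8701, 9502, 10303, 11104, 11905, 12706, 13507, 14308, 15109, 15910, 16711, 17512, 18313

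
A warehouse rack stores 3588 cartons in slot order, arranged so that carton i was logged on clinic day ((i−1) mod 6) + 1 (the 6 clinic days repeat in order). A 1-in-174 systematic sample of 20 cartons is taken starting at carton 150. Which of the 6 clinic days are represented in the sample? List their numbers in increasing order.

6

Consecutive selections differ by k = 174, so their clinic day numbers differ by 174 mod 6 = 0.
gcd(174, 6) = 6, so the sample visits 6/6 = 1 distinct residues mod 6.
Start 150 is clinic day 6; the clinic days hit are 6.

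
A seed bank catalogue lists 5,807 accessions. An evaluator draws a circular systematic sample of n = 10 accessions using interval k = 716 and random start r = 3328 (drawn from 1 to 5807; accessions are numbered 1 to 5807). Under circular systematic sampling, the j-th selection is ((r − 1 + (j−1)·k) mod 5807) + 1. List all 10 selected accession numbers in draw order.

Selection 1: 3328
Selection 2: 3328 + 716 = 4044
Selection 3: 4044 + 716 = 4760
Selection 4: 4760 + 716 = 5476
Selection 5: 5476 + 716 = 6192 → 6192 − 5807 = 385
Selection 6: 385 + 716 = 1101
Selection 7: 1101 + 716 = 1817
Selection 8: 1817 + 716 = 2533
Selection 9: 2533 + 716 = 3249
Selection 10: 3249 + 716 = 3965

3328, 4044, 4760, 5476, 385, 1101, 1817, 2533, 3249, 3965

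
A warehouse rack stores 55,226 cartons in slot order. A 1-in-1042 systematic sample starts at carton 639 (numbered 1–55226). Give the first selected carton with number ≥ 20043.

k = 1042
Steps past start: ⌈(20043 − 639)/1042⌉ = ⌈19404/1042⌉ = 19
Selected carton: 639 + 19×1042 = 20437

20437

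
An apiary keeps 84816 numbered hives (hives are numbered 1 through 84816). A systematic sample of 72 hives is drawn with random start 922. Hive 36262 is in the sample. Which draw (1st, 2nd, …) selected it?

31

k = 84816/72 = 1178
position = (36262 − 922)/1178 + 1 = 35340/1178 + 1 = 30 + 1 = 31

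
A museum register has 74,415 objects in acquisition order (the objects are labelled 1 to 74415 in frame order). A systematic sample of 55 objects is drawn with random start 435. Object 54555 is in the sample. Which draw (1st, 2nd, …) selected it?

k = 74415/55 = 1353
position = (54555 − 435)/1353 + 1 = 54120/1353 + 1 = 40 + 1 = 41

41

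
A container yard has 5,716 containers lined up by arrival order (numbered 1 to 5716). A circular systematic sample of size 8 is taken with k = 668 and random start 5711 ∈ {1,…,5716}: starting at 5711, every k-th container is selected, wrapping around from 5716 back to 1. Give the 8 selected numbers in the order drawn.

Selection 1: 5711
Selection 2: 5711 + 668 = 6379 → 6379 − 5716 = 663
Selection 3: 663 + 668 = 1331
Selection 4: 1331 + 668 = 1999
Selection 5: 1999 + 668 = 2667
Selection 6: 2667 + 668 = 3335
Selection 7: 3335 + 668 = 4003
Selection 8: 4003 + 668 = 4671

5711, 663, 1331, 1999, 2667, 3335, 4003, 4671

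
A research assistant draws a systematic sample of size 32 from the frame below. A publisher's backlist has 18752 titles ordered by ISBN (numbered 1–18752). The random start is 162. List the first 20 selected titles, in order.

162, 748, 1334, 1920, 2506, 3092, 3678, 4264, 4850, 5436, 6022, 6608, 7194, 7780, 8366, 8952, 9538, 10124, 10710, 11296

k = N/n = 18752/32 = 586
title 1: 162
title 2: 162 + 586 = 748
title 3: 748 + 586 = 1334
title 4: 1334 + 586 = 1920
title 5: 1920 + 586 = 2506
title 6: 2506 + 586 = 3092
title 7: 3092 + 586 = 3678
title 8: 3678 + 586 = 4264
title 9: 4264 + 586 = 4850
title 10: 4850 + 586 = 5436
title 11: 5436 + 586 = 6022
title 12: 6022 + 586 = 6608
title 13: 6608 + 586 = 7194
title 14: 7194 + 586 = 7780
title 15: 7780 + 586 = 8366
title 16: 8366 + 586 = 8952
title 17: 8952 + 586 = 9538
title 18: 9538 + 586 = 10124
title 19: 10124 + 586 = 10710
title 20: 10710 + 586 = 11296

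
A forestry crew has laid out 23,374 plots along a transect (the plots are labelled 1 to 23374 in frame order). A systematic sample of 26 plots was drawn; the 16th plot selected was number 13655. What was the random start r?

170

k = 23374/26 = 899
r = 13655 − (16−1)×899 = 13655 − 13485 = 170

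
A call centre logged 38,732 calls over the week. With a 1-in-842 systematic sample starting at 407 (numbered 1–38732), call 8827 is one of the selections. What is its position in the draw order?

11

k = 842
position = (8827 − 407)/842 + 1 = 8420/842 + 1 = 10 + 1 = 11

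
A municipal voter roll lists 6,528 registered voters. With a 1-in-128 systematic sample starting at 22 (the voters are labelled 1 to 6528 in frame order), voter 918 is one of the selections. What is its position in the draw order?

k = 128
position = (918 − 22)/128 + 1 = 896/128 + 1 = 7 + 1 = 8

8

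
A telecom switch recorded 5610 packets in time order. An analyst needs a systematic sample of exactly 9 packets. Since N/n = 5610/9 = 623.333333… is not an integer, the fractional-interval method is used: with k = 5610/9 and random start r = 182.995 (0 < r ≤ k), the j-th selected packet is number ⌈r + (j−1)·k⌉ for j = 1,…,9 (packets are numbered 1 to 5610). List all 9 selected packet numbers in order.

j=1: r + 0k = 182.995 → ⌈·⌉ = 183
j=2: r + 1k = 806.328333… → ⌈·⌉ = 807
j=3: r + 2k = 1429.661666… → ⌈·⌉ = 1430
j=4: r + 3k = 2052.995 → ⌈·⌉ = 2053
j=5: r + 4k = 2676.328333… → ⌈·⌉ = 2677
j=6: r + 5k = 3299.661666… → ⌈·⌉ = 3300
j=7: r + 6k = 3922.995 → ⌈·⌉ = 3923
j=8: r + 7k = 4546.328333… → ⌈·⌉ = 4547
j=9: r + 8k = 5169.661666… → ⌈·⌉ = 5170

183, 807, 1430, 2053, 2677, 3300, 3923, 4547, 5170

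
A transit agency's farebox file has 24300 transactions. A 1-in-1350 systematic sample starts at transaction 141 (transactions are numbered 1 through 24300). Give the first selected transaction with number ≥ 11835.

12291

k = 1350
Steps past start: ⌈(11835 − 141)/1350⌉ = ⌈11694/1350⌉ = 9
Selected transaction: 141 + 9×1350 = 12291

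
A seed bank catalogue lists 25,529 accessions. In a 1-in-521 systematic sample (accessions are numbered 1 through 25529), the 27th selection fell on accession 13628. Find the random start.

82

k = 521
r = 13628 − (27−1)×521 = 13628 − 13546 = 82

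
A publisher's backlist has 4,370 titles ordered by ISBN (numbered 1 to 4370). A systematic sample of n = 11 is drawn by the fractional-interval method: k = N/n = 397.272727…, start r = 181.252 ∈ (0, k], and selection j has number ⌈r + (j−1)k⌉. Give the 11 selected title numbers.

182, 579, 976, 1374, 1771, 2168, 2565, 2963, 3360, 3757, 4154

j=1: r + 0k = 181.252 → ⌈·⌉ = 182
j=2: r + 1k = 578.524727… → ⌈·⌉ = 579
j=3: r + 2k = 975.797454… → ⌈·⌉ = 976
j=4: r + 3k = 1373.070181… → ⌈·⌉ = 1374
j=5: r + 4k = 1770.342909… → ⌈·⌉ = 1771
j=6: r + 5k = 2167.615636… → ⌈·⌉ = 2168
j=7: r + 6k = 2564.888363… → ⌈·⌉ = 2565
j=8: r + 7k = 2962.161090… → ⌈·⌉ = 2963
j=9: r + 8k = 3359.433818… → ⌈·⌉ = 3360
j=10: r + 9k = 3756.706545… → ⌈·⌉ = 3757
j=11: r + 10k = 4153.979272… → ⌈·⌉ = 4154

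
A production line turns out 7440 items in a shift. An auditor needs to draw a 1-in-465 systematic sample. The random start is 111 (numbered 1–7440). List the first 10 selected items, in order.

111, 576, 1041, 1506, 1971, 2436, 2901, 3366, 3831, 4296

item 1: 111
item 2: 111 + 465 = 576
item 3: 576 + 465 = 1041
item 4: 1041 + 465 = 1506
item 5: 1506 + 465 = 1971
item 6: 1971 + 465 = 2436
item 7: 2436 + 465 = 2901
item 8: 2901 + 465 = 3366
item 9: 3366 + 465 = 3831
item 10: 3831 + 465 = 4296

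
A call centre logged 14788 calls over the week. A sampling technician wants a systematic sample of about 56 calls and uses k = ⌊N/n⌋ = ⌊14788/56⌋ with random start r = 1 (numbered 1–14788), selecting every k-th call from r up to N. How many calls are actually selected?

57

k = ⌊14788/56⌋ = 264
Achieved size = ⌊(14788 − 1)/264⌋ + 1 = ⌊14787/264⌋ + 1 = 56 + 1 = 57
(last selection: 1 + 56×264 = 14785 ≤ 14788; next would be 15049 > 14788)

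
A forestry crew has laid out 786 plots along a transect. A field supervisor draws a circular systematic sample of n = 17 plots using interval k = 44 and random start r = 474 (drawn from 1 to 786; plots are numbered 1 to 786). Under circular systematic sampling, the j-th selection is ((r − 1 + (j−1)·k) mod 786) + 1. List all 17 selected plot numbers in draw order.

Selection 1: 474
Selection 2: 474 + 44 = 518
Selection 3: 518 + 44 = 562
Selection 4: 562 + 44 = 606
Selection 5: 606 + 44 = 650
Selection 6: 650 + 44 = 694
Selection 7: 694 + 44 = 738
Selection 8: 738 + 44 = 782
Selection 9: 782 + 44 = 826 → 826 − 786 = 40
Selection 10: 40 + 44 = 84
Selection 11: 84 + 44 = 128
Selection 12: 128 + 44 = 172
Selection 13: 172 + 44 = 216
Selection 14: 216 + 44 = 260
Selection 15: 260 + 44 = 304
Selection 16: 304 + 44 = 348
Selection 17: 348 + 44 = 392

474, 518, 562, 606, 650, 694, 738, 782, 40, 84, 128, 172, 216, 260, 304, 348, 392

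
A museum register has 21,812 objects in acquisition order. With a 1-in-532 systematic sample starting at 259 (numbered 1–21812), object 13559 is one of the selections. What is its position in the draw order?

26

k = 532
position = (13559 − 259)/532 + 1 = 13300/532 + 1 = 25 + 1 = 26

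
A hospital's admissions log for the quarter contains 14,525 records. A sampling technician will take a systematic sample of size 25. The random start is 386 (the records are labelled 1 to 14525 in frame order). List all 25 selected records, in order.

k = N/n = 14525/25 = 581
record 1: 386
record 2: 386 + 581 = 967
record 3: 967 + 581 = 1548
record 4: 1548 + 581 = 2129
record 5: 2129 + 581 = 2710
record 6: 2710 + 581 = 3291
record 7: 3291 + 581 = 3872
record 8: 3872 + 581 = 4453
record 9: 4453 + 581 = 5034
record 10: 5034 + 581 = 5615
record 11: 5615 + 581 = 6196
record 12: 6196 + 581 = 6777
record 13: 6777 + 581 = 7358
record 14: 7358 + 581 = 7939
record 15: 7939 + 581 = 8520
record 16: 8520 + 581 = 9101
record 17: 9101 + 581 = 9682
record 18: 9682 + 581 = 10263
record 19: 10263 + 581 = 10844
record 20: 10844 + 581 = 11425
record 21: 11425 + 581 = 12006
record 22: 12006 + 581 = 12587
record 23: 12587 + 581 = 13168
record 24: 13168 + 581 = 13749
record 25: 13749 + 581 = 14330

386, 967, 1548, 2129, 2710, 3291, 3872, 4453, 5034, 5615, 6196, 6777, 7358, 7939, 8520, 9101, 9682, 10263, 10844, 11425, 12006, 12587, 13168, 13749, 14330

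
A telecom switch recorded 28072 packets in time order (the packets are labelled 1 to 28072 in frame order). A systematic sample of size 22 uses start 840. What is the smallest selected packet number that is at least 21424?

k = 28072/22 = 1276
Steps past start: ⌈(21424 − 840)/1276⌉ = ⌈20584/1276⌉ = 17
Selected packet: 840 + 17×1276 = 22532

22532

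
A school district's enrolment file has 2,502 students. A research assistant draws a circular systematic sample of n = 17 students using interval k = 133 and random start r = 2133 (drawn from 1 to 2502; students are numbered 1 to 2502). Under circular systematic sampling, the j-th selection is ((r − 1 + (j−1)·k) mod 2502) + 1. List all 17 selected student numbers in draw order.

2133, 2266, 2399, 30, 163, 296, 429, 562, 695, 828, 961, 1094, 1227, 1360, 1493, 1626, 1759

Selection 1: 2133
Selection 2: 2133 + 133 = 2266
Selection 3: 2266 + 133 = 2399
Selection 4: 2399 + 133 = 2532 → 2532 − 2502 = 30
Selection 5: 30 + 133 = 163
Selection 6: 163 + 133 = 296
Selection 7: 296 + 133 = 429
Selection 8: 429 + 133 = 562
Selection 9: 562 + 133 = 695
Selection 10: 695 + 133 = 828
Selection 11: 828 + 133 = 961
Selection 12: 961 + 133 = 1094
Selection 13: 1094 + 133 = 1227
Selection 14: 1227 + 133 = 1360
Selection 15: 1360 + 133 = 1493
Selection 16: 1493 + 133 = 1626
Selection 17: 1626 + 133 = 1759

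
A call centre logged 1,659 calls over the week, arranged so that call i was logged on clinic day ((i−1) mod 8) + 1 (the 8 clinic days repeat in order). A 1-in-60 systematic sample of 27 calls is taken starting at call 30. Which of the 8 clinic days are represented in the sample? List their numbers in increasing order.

2, 6

Consecutive selections differ by k = 60, so their clinic day numbers differ by 60 mod 8 = 4.
gcd(60, 8) = 4, so the sample visits 8/4 = 2 distinct residues mod 8.
Start 30 is clinic day 6; the clinic days hit are 2, 6.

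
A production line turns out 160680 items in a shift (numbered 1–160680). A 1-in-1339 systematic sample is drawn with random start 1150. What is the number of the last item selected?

160491

k = 1339
120th selection = r + (120−1)·k = 1150 + 119×1339 = 1150 + 159341 = 160491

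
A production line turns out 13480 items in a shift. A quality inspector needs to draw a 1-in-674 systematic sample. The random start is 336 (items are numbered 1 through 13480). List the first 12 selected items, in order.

336, 1010, 1684, 2358, 3032, 3706, 4380, 5054, 5728, 6402, 7076, 7750

item 1: 336
item 2: 336 + 674 = 1010
item 3: 1010 + 674 = 1684
item 4: 1684 + 674 = 2358
item 5: 2358 + 674 = 3032
item 6: 3032 + 674 = 3706
item 7: 3706 + 674 = 4380
item 8: 4380 + 674 = 5054
item 9: 5054 + 674 = 5728
item 10: 5728 + 674 = 6402
item 11: 6402 + 674 = 7076
item 12: 7076 + 674 = 7750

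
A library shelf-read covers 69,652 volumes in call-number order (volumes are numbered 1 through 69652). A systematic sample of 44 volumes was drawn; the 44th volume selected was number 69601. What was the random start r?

1532

k = 69652/44 = 1583
r = 69601 − (44−1)×1583 = 69601 − 68069 = 1532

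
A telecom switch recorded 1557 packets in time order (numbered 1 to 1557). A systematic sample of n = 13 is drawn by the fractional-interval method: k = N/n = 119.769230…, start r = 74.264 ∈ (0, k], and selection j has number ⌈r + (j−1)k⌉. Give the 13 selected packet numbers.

j=1: r + 0k = 74.264 → ⌈·⌉ = 75
j=2: r + 1k = 194.033230… → ⌈·⌉ = 195
j=3: r + 2k = 313.802461… → ⌈·⌉ = 314
j=4: r + 3k = 433.571692… → ⌈·⌉ = 434
j=5: r + 4k = 553.340923… → ⌈·⌉ = 554
j=6: r + 5k = 673.110153… → ⌈·⌉ = 674
j=7: r + 6k = 792.879384… → ⌈·⌉ = 793
j=8: r + 7k = 912.648615… → ⌈·⌉ = 913
j=9: r + 8k = 1032.417846… → ⌈·⌉ = 1033
j=10: r + 9k = 1152.187076… → ⌈·⌉ = 1153
j=11: r + 10k = 1271.956307… → ⌈·⌉ = 1272
j=12: r + 11k = 1391.725538… → ⌈·⌉ = 1392
j=13: r + 12k = 1511.494769… → ⌈·⌉ = 1512

75, 195, 314, 434, 554, 674, 793, 913, 1033, 1153, 1272, 1392, 1512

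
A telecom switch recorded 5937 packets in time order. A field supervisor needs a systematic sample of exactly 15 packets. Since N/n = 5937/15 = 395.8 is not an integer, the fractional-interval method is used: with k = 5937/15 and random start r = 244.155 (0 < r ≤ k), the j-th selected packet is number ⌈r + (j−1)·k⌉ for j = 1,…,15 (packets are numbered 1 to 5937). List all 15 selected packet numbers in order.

j=1: r + 0k = 244.155 → ⌈·⌉ = 245
j=2: r + 1k = 639.955 → ⌈·⌉ = 640
j=3: r + 2k = 1035.755 → ⌈·⌉ = 1036
j=4: r + 3k = 1431.555 → ⌈·⌉ = 1432
j=5: r + 4k = 1827.355 → ⌈·⌉ = 1828
j=6: r + 5k = 2223.155 → ⌈·⌉ = 2224
j=7: r + 6k = 2618.955 → ⌈·⌉ = 2619
j=8: r + 7k = 3014.755 → ⌈·⌉ = 3015
j=9: r + 8k = 3410.555 → ⌈·⌉ = 3411
j=10: r + 9k = 3806.355 → ⌈·⌉ = 3807
j=11: r + 10k = 4202.155 → ⌈·⌉ = 4203
j=12: r + 11k = 4597.955 → ⌈·⌉ = 4598
j=13: r + 12k = 4993.755 → ⌈·⌉ = 4994
j=14: r + 13k = 5389.555 → ⌈·⌉ = 5390
j=15: r + 14k = 5785.355 → ⌈·⌉ = 5786

245, 640, 1036, 1432, 1828, 2224, 2619, 3015, 3411, 3807, 4203, 4598, 4994, 5390, 5786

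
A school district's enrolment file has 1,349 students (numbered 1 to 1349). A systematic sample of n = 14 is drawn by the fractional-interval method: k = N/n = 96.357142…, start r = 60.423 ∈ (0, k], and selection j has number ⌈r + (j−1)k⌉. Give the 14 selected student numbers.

61, 157, 254, 350, 446, 543, 639, 735, 832, 928, 1024, 1121, 1217, 1314

j=1: r + 0k = 60.423 → ⌈·⌉ = 61
j=2: r + 1k = 156.780142… → ⌈·⌉ = 157
j=3: r + 2k = 253.137285… → ⌈·⌉ = 254
j=4: r + 3k = 349.494428… → ⌈·⌉ = 350
j=5: r + 4k = 445.851571… → ⌈·⌉ = 446
j=6: r + 5k = 542.208714… → ⌈·⌉ = 543
j=7: r + 6k = 638.565857… → ⌈·⌉ = 639
j=8: r + 7k = 734.923 → ⌈·⌉ = 735
j=9: r + 8k = 831.280142… → ⌈·⌉ = 832
j=10: r + 9k = 927.637285… → ⌈·⌉ = 928
j=11: r + 10k = 1023.994428… → ⌈·⌉ = 1024
j=12: r + 11k = 1120.351571… → ⌈·⌉ = 1121
j=13: r + 12k = 1216.708714… → ⌈·⌉ = 1217
j=14: r + 13k = 1313.065857… → ⌈·⌉ = 1314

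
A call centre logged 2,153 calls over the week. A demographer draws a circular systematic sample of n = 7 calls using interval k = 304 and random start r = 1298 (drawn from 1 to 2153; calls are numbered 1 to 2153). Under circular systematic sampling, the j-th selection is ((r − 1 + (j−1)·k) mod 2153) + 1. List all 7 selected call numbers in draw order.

1298, 1602, 1906, 57, 361, 665, 969

Selection 1: 1298
Selection 2: 1298 + 304 = 1602
Selection 3: 1602 + 304 = 1906
Selection 4: 1906 + 304 = 2210 → 2210 − 2153 = 57
Selection 5: 57 + 304 = 361
Selection 6: 361 + 304 = 665
Selection 7: 665 + 304 = 969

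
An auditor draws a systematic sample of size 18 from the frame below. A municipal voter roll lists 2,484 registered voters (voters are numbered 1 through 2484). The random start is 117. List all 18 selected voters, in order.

117, 255, 393, 531, 669, 807, 945, 1083, 1221, 1359, 1497, 1635, 1773, 1911, 2049, 2187, 2325, 2463

k = N/n = 2484/18 = 138
voter 1: 117
voter 2: 117 + 138 = 255
voter 3: 255 + 138 = 393
voter 4: 393 + 138 = 531
voter 5: 531 + 138 = 669
voter 6: 669 + 138 = 807
voter 7: 807 + 138 = 945
voter 8: 945 + 138 = 1083
voter 9: 1083 + 138 = 1221
voter 10: 1221 + 138 = 1359
voter 11: 1359 + 138 = 1497
voter 12: 1497 + 138 = 1635
voter 13: 1635 + 138 = 1773
voter 14: 1773 + 138 = 1911
voter 15: 1911 + 138 = 2049
voter 16: 2049 + 138 = 2187
voter 17: 2187 + 138 = 2325
voter 18: 2325 + 138 = 2463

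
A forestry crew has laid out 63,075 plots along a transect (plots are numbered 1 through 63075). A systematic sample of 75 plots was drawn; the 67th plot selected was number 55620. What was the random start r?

114

k = 63075/75 = 841
r = 55620 − (67−1)×841 = 55620 − 55506 = 114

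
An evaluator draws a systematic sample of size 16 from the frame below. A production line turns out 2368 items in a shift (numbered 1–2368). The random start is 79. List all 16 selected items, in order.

79, 227, 375, 523, 671, 819, 967, 1115, 1263, 1411, 1559, 1707, 1855, 2003, 2151, 2299

k = N/n = 2368/16 = 148
item 1: 79
item 2: 79 + 148 = 227
item 3: 227 + 148 = 375
item 4: 375 + 148 = 523
item 5: 523 + 148 = 671
item 6: 671 + 148 = 819
item 7: 819 + 148 = 967
item 8: 967 + 148 = 1115
item 9: 1115 + 148 = 1263
item 10: 1263 + 148 = 1411
item 11: 1411 + 148 = 1559
item 12: 1559 + 148 = 1707
item 13: 1707 + 148 = 1855
item 14: 1855 + 148 = 2003
item 15: 2003 + 148 = 2151
item 16: 2151 + 148 = 2299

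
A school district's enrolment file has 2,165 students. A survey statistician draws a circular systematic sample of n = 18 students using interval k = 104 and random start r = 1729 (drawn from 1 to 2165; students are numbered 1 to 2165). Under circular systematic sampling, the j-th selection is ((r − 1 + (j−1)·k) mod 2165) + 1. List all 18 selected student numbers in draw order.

1729, 1833, 1937, 2041, 2145, 84, 188, 292, 396, 500, 604, 708, 812, 916, 1020, 1124, 1228, 1332

Selection 1: 1729
Selection 2: 1729 + 104 = 1833
Selection 3: 1833 + 104 = 1937
Selection 4: 1937 + 104 = 2041
Selection 5: 2041 + 104 = 2145
Selection 6: 2145 + 104 = 2249 → 2249 − 2165 = 84
Selection 7: 84 + 104 = 188
Selection 8: 188 + 104 = 292
Selection 9: 292 + 104 = 396
Selection 10: 396 + 104 = 500
Selection 11: 500 + 104 = 604
Selection 12: 604 + 104 = 708
Selection 13: 708 + 104 = 812
Selection 14: 812 + 104 = 916
Selection 15: 916 + 104 = 1020
Selection 16: 1020 + 104 = 1124
Selection 17: 1124 + 104 = 1228
Selection 18: 1228 + 104 = 1332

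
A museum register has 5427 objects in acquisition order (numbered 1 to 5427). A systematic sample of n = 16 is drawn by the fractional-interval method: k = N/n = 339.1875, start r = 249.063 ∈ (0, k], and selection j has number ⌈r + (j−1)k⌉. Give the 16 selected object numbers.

250, 589, 928, 1267, 1606, 1946, 2285, 2624, 2963, 3302, 3641, 3981, 4320, 4659, 4998, 5337

j=1: r + 0k = 249.063 → ⌈·⌉ = 250
j=2: r + 1k = 588.2505 → ⌈·⌉ = 589
j=3: r + 2k = 927.438 → ⌈·⌉ = 928
j=4: r + 3k = 1266.6255 → ⌈·⌉ = 1267
j=5: r + 4k = 1605.813 → ⌈·⌉ = 1606
j=6: r + 5k = 1945.0005 → ⌈·⌉ = 1946
j=7: r + 6k = 2284.188 → ⌈·⌉ = 2285
j=8: r + 7k = 2623.3755 → ⌈·⌉ = 2624
j=9: r + 8k = 2962.563 → ⌈·⌉ = 2963
j=10: r + 9k = 3301.7505 → ⌈·⌉ = 3302
j=11: r + 10k = 3640.938 → ⌈·⌉ = 3641
j=12: r + 11k = 3980.1255 → ⌈·⌉ = 3981
j=13: r + 12k = 4319.313 → ⌈·⌉ = 4320
j=14: r + 13k = 4658.5005 → ⌈·⌉ = 4659
j=15: r + 14k = 4997.688 → ⌈·⌉ = 4998
j=16: r + 15k = 5336.8755 → ⌈·⌉ = 5337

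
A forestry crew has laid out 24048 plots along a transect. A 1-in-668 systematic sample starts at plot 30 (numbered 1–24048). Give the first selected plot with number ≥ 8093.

8714

k = 668
Steps past start: ⌈(8093 − 30)/668⌉ = ⌈8063/668⌉ = 13
Selected plot: 30 + 13×668 = 8714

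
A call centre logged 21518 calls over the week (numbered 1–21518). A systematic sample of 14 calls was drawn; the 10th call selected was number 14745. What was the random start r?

k = 21518/14 = 1537
r = 14745 − (10−1)×1537 = 14745 − 13833 = 912

912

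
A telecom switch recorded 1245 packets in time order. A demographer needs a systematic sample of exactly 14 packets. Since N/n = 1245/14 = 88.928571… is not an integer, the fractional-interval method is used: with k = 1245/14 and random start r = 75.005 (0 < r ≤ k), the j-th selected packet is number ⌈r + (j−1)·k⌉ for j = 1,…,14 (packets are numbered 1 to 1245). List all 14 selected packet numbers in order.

76, 164, 253, 342, 431, 520, 609, 698, 787, 876, 965, 1054, 1143, 1232

j=1: r + 0k = 75.005 → ⌈·⌉ = 76
j=2: r + 1k = 163.933571… → ⌈·⌉ = 164
j=3: r + 2k = 252.862142… → ⌈·⌉ = 253
j=4: r + 3k = 341.790714… → ⌈·⌉ = 342
j=5: r + 4k = 430.719285… → ⌈·⌉ = 431
j=6: r + 5k = 519.647857… → ⌈·⌉ = 520
j=7: r + 6k = 608.576428… → ⌈·⌉ = 609
j=8: r + 7k = 697.505 → ⌈·⌉ = 698
j=9: r + 8k = 786.433571… → ⌈·⌉ = 787
j=10: r + 9k = 875.362142… → ⌈·⌉ = 876
j=11: r + 10k = 964.290714… → ⌈·⌉ = 965
j=12: r + 11k = 1053.219285… → ⌈·⌉ = 1054
j=13: r + 12k = 1142.147857… → ⌈·⌉ = 1143
j=14: r + 13k = 1231.076428… → ⌈·⌉ = 1232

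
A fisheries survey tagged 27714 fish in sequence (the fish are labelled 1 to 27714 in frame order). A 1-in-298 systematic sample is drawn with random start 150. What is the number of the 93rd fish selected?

k = 298
93rd selection = r + (93−1)·k = 150 + 92×298 = 150 + 27416 = 27566

27566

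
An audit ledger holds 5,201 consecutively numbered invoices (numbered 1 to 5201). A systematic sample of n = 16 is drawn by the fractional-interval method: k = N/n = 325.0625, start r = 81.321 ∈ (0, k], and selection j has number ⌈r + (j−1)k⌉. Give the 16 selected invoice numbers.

82, 407, 732, 1057, 1382, 1707, 2032, 2357, 2682, 3007, 3332, 3658, 3983, 4308, 4633, 4958

j=1: r + 0k = 81.321 → ⌈·⌉ = 82
j=2: r + 1k = 406.3835 → ⌈·⌉ = 407
j=3: r + 2k = 731.446 → ⌈·⌉ = 732
j=4: r + 3k = 1056.5085 → ⌈·⌉ = 1057
j=5: r + 4k = 1381.571 → ⌈·⌉ = 1382
j=6: r + 5k = 1706.6335 → ⌈·⌉ = 1707
j=7: r + 6k = 2031.696 → ⌈·⌉ = 2032
j=8: r + 7k = 2356.7585 → ⌈·⌉ = 2357
j=9: r + 8k = 2681.821 → ⌈·⌉ = 2682
j=10: r + 9k = 3006.8835 → ⌈·⌉ = 3007
j=11: r + 10k = 3331.946 → ⌈·⌉ = 3332
j=12: r + 11k = 3657.0085 → ⌈·⌉ = 3658
j=13: r + 12k = 3982.071 → ⌈·⌉ = 3983
j=14: r + 13k = 4307.1335 → ⌈·⌉ = 4308
j=15: r + 14k = 4632.196 → ⌈·⌉ = 4633
j=16: r + 15k = 4957.2585 → ⌈·⌉ = 4958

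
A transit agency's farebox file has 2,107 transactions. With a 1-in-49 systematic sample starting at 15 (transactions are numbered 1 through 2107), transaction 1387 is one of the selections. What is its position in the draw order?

29

k = 49
position = (1387 − 15)/49 + 1 = 1372/49 + 1 = 28 + 1 = 29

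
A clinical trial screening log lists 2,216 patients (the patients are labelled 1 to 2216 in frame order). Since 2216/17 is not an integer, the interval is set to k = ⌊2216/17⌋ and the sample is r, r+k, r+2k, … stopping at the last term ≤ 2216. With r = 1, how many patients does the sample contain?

18

k = ⌊2216/17⌋ = 130
Achieved size = ⌊(2216 − 1)/130⌋ + 1 = ⌊2215/130⌋ + 1 = 17 + 1 = 18
(last selection: 1 + 17×130 = 2211 ≤ 2216; next would be 2341 > 2216)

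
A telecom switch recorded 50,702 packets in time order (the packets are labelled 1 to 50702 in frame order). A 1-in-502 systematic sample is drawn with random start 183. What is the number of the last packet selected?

50383

k = 502
101st selection = r + (101−1)·k = 183 + 100×502 = 183 + 50200 = 50383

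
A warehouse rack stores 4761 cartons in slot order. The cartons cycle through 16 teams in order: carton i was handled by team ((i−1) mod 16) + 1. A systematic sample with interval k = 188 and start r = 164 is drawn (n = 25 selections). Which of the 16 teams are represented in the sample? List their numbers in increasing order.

Consecutive selections differ by k = 188, so their team numbers differ by 188 mod 16 = 12.
gcd(188, 16) = 4, so the sample visits 16/4 = 4 distinct residues mod 16.
Start 164 is team 4; the teams hit are 4, 8, 12, 16.

4, 8, 12, 16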